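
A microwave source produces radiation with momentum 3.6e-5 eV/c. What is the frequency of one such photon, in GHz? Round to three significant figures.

8.70 GHz

Convert to SI: p = 3.6e-5 eV/c = 1.9239e-32 kg·m/s.
Apply f = pc/h: f = 8.705e9 Hz.
Converting to GHz: f = 8.705 GHz ≈ 8.70 GHz.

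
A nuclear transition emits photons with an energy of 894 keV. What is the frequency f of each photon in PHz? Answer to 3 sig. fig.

In SI units: E = 894 keV = 1.4323 × 10^-13 J.
Since f = E/h for a photon, f = 2.162 × 10^20 Hz.
Converting to PHz: f = 216200 PHz ≈ 2.16 × 10^5 PHz.

2.16 × 10^5 PHz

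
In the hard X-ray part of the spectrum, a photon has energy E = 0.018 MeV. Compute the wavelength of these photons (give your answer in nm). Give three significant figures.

0.0689 nm

Take h = 6.62607015 × 10^-34 J·s, c = 2.99792458 × 10^8 m/s, 1 eV = 1.602176634 × 10^-19 J.
In SI units: E = 0.018 MeV = 2.8839 × 10^-15 J.
Apply λ = hc/E: λ = 6.888 × 10^-11 m.
Converting to nm: λ = 0.06888 nm ≈ 0.0689 nm.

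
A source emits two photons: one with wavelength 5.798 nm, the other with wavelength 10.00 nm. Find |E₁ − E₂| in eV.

89.9 eV

Using E = hc/λ: E₁ = 3.4261 × 10^-17 J, E₂ = 1.9864 × 10^-17 J.
|ΔE| = |3.4261 × 10^-17 − 1.9864 × 10^-17| = 1.44 × 10^-17 J = 89.9 eV.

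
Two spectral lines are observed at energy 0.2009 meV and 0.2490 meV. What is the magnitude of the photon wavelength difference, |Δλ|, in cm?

Using λ = hc/E: λ₁ = 0.0061714 m, λ₂ = 0.0049793 m.
|Δλ| = |0.0061714 − 0.0049793| = 0.00119 m = 0.119 cm.

0.119 cm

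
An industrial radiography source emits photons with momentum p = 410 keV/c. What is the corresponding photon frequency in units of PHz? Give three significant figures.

Use h = 6.62607015e-34 J·s, c = 2.99792458e8 m/s, 1 eV = 1.602176634e-19 J.
In SI units: p = 410 keV/c = 2.1912e-22 kg·m/s.
Since f = pc/h for a photon, f = 9.914e19 Hz.
Converting to PHz: f = 99140 PHz ≈ 9.91e4 PHz.

9.91e4 PHz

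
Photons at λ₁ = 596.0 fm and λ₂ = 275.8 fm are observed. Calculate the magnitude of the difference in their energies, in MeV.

Using E = hc/λ: E₁ = 3.3330e-13 J, E₂ = 7.2025e-13 J.
|ΔE| = |3.3330e-13 − 7.2025e-13| = 3.87e-13 J = 2.42 MeV.

2.42 MeV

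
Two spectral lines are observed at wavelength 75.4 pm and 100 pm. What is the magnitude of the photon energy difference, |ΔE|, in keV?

Using E = hc/λ: E₁ = 2.635e-15 J, E₂ = 1.986e-15 J.
|ΔE| = |2.635e-15 − 1.986e-15| = 6.48e-16 J = 4.05 keV.

4.05 keV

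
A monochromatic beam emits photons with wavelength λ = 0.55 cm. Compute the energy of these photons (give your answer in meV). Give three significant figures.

0.225 meV

Convert to SI: λ = 0.55 cm = 0.0055 m.
For a photon E = hc/λ, so E = 3.612e-23 J.
Converting to meV: E = 0.2254 meV ≈ 0.225 meV.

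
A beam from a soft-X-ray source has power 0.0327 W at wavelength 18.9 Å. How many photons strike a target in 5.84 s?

1.82e15 photons

Total energy: E_total = P·t = 0.0327 × 5.84 = 0.1910 J.
Per-photon energy: E = 1.051e-16 J.
N = E_total / E_photon = 1.82e15.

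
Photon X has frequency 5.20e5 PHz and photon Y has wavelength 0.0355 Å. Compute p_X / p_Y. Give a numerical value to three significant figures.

p_X = 1.149e-21 kg·m/s (from frequency = 5.20e5 PHz, via p = hf/c).
p_Y = 1.866e-22 kg·m/s (from wavelength = 0.0355 Å, via p = h/λ).
Ratio = 1.149e-21 / 1.866e-22 = 6.16.

6.16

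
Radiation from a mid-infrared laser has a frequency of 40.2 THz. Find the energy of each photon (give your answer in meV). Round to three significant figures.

(h = 6.62607015 × 10^-34 J·s, 1 eV = 1.602176634 × 10^-19 J.)
First convert: f = 40.2 THz = 4.02 × 10^13 Hz.
For a photon E = hf, so E = 2.664 × 10^-20 J.
Converting to meV: E = 166.3 meV ≈ 166 meV.

166 meV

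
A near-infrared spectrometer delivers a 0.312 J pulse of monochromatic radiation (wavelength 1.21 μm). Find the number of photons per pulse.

1.90 × 10^18 photons

Per-photon energy: E = 1.642 × 10^-19 J (from wavelength = 1.21 μm).
N = E_total / E_photon = 0.312 J / 1.642 × 10^-19 J = 1.90 × 10^18.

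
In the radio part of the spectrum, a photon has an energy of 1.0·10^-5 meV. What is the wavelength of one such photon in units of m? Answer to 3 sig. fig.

Convert to SI: E = 1.0·10^-5 meV = 1.6022·10^-27 J.
For a photon λ = hc/E, so λ = 124.0 m.
So λ ≈ 124 m.

124 m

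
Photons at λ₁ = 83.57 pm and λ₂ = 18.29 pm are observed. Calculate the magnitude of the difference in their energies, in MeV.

0.0530 MeV

Using E = hc/λ: E₁ = 2.3770e-15 J, E₂ = 1.0861e-14 J.
|ΔE| = |2.3770e-15 − 1.0861e-14| = 8.48e-15 J = 0.0530 MeV.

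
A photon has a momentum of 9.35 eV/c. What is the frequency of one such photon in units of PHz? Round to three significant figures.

2.26 PHz

In SI units: p = 9.35 eV/c = 4.9969 × 10^-27 kg·m/s.
Apply f = pc/h: f = 2.261 × 10^15 Hz.
Converting to PHz: f = 2.261 PHz ≈ 2.26 PHz.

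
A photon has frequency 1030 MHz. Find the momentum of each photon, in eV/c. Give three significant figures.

4.26 × 10^-6 eV/c

(h = 6.62607015 × 10^-34 J·s, c = 2.99792458 × 10^8 m/s, 1 eV = 1.602176634 × 10^-19 J.)
In SI units: f = 1030 MHz = 1.03 × 10^9 Hz.
The photon relation is p = hf/c, giving p = 2.277 × 10^-33 kg·m/s.
Converting to eV/c: p = 4.260 × 10^-6 eV/c ≈ 4.26 × 10^-6 eV/c.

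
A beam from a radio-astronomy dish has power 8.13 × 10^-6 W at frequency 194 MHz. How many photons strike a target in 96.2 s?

Total energy: E_total = P·t = 8.13 × 10^-6 × 96.2 = 7.821 × 10^-4 J.
Per-photon energy: E = 1.285 × 10^-25 J.
N = E_total / E_photon = 6.08 × 10^21.

6.08 × 10^21 photons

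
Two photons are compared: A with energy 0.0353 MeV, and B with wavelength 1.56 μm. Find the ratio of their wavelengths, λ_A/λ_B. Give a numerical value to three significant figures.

λ_A = 3.512 × 10^-11 m (from energy = 0.0353 MeV, via λ = hc/E).
λ_B = 1.560 × 10^-6 m (from wavelength = 1.56 μm, via λ given directly).
Ratio = 3.512 × 10^-11 / 1.560 × 10^-6 = 2.25 × 10^-5.

2.25 × 10^-5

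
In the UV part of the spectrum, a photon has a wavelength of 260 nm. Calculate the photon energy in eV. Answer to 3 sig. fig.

Use h = 6.62607015e-34 J·s, c = 2.99792458e8 m/s, 1 eV = 1.602176634e-19 J.
First convert: λ = 260 nm = 2.6e-7 m.
Since E = hc/λ for a photon, E = 7.640e-19 J.
Converting to eV: E = 4.769 eV ≈ 4.77 eV.

4.77 eV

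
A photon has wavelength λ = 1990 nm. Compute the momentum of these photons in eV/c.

Convert to SI: λ = 1990 nm = 1.99 × 10^-6 m.
For a photon p = h/λ, so p = 3.330 × 10^-28 kg·m/s.
Converting to eV/c: p = 0.6230 eV/c ≈ 0.623 eV/c.

0.623 eV/c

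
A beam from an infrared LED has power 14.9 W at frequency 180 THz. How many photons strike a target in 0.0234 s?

Total energy: E_total = P·t = 14.9 × 0.0234 = 0.3487 J.
Per-photon energy: E = 1.193·10^-19 J.
N = E_total / E_photon = 2.92·10^18.

2.92·10^18 photons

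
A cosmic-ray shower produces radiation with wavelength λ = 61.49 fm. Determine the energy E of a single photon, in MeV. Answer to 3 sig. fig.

20.2 MeV

Use h = 6.62607015·10^-34 J·s, c = 2.99792458·10^8 m/s, 1 eV = 1.602176634·10^-19 J.
Convert to SI: λ = 61.49 fm = 6.149·10^-14 m.
Apply E = hc/λ: E = 3.231·10^-12 J.
Converting to MeV: E = 20.16 MeV ≈ 20.2 MeV.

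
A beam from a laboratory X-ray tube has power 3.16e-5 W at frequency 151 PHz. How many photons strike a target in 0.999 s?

Total energy: E_total = P·t = 3.16e-5 × 0.999 = 3.157e-5 J.
Per-photon energy: E = 1.001e-16 J.
N = E_total / E_photon = 3.16e11.

3.16e11 photons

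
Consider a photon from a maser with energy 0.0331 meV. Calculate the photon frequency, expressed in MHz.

8000 MHz

(h = 6.62607015·10^-34 J·s, 1 eV = 1.602176634·10^-19 J.)
In SI units: E = 0.0331 meV = 5.3032·10^-24 J.
For a photon f = E/h, so f = 8.004·10^9 Hz.
Converting to MHz: f = 8004 MHz ≈ 8000 MHz.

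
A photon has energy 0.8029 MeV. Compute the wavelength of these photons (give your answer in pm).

1.54 pm

Take h = 6.62607015·10^-34 J·s, c = 2.99792458·10^8 m/s, 1 eV = 1.602176634·10^-19 J.
In SI units: E = 0.8029 MeV = 1.2864·10^-13 J.
The photon relation is λ = hc/E, giving λ = 1.544·10^-12 m.
Converting to pm: λ = 1.544 pm ≈ 1.54 pm.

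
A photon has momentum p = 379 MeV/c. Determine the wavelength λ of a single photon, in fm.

(h = 6.62607015e-34 J·s, c = 2.99792458e8 m/s, 1 eV = 1.602176634e-19 J.)
Convert to SI: p = 379 MeV/c = 2.0255e-19 kg·m/s.
For a photon λ = h/p, so λ = 3.271e-15 m.
Converting to fm: λ = 3.271 fm ≈ 3.27 fm.

3.27 fm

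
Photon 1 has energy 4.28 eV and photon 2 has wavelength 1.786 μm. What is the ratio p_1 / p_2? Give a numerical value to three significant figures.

p_1 = 2.287 × 10^-27 kg·m/s (from energy = 4.28 eV, via p = E/c).
p_2 = 3.710 × 10^-28 kg·m/s (from wavelength = 1.786 μm, via p = h/λ).
Ratio = 2.287 × 10^-27 / 3.710 × 10^-28 = 6.17.

6.17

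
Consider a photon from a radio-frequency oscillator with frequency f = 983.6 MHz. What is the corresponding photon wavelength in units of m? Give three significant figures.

In SI units: f = 983.6 MHz = 9.836 × 10^8 Hz.
Since λ = c/f for a photon, λ = 0.3048 m.
So λ ≈ 0.305 m.

0.305 m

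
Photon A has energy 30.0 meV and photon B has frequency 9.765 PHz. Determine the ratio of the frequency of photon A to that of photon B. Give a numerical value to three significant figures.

f_A = 7.254 × 10^12 Hz (from energy = 30.0 meV, via f = E/h).
f_B = 9.765 × 10^15 Hz (from frequency = 9.765 PHz, via f given directly).
Ratio = 7.254 × 10^12 / 9.765 × 10^15 = 7.43 × 10^-4.

7.43 × 10^-4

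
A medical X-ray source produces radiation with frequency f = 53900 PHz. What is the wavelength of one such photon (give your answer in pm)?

5.56 pm

First convert: f = 53900 PHz = 5.39·10^19 Hz.
Since λ = c/f for a photon, λ = 5.562·10^-12 m.
Converting to pm: λ = 5.562 pm ≈ 5.56 pm.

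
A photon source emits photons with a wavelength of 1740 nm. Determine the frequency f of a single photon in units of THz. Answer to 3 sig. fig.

(c = 2.99792458e8 m/s.)
First convert: λ = 1740 nm = 1.74e-6 m.
For a photon f = c/λ, so f = 1.723e14 Hz.
Converting to THz: f = 172.3 THz ≈ 172 THz.

172 THz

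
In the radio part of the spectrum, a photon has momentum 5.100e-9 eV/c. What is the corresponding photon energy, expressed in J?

Convert to SI: p = 5.100e-9 eV/c = 2.7256e-36 kg·m/s.
The photon relation is E = pc, giving E = 8.171e-28 J.
So E ≈ 8.17e-28 J.

8.17e-28 J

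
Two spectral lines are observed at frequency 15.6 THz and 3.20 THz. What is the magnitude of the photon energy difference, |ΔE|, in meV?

51.3 meV

Using E = hf: E₁ = 1.034e-20 J, E₂ = 2.120e-21 J.
|ΔE| = |1.034e-20 − 2.120e-21| = 8.22e-21 J = 51.3 meV.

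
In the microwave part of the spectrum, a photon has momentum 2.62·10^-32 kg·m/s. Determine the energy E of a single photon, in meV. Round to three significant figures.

Take c = 2.99792458·10^8 m/s, 1 eV = 1.602176634·10^-19 J.
Apply E = pc: E = 7.855·10^-24 J.
Converting to meV: E = 0.04902 meV ≈ 0.0490 meV.

0.0490 meV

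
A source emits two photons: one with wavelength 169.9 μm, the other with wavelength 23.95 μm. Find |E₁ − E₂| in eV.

Using E = hc/λ: E₁ = 1.1692·10^-21 J, E₂ = 8.2941·10^-21 J.
|ΔE| = |1.1692·10^-21 − 8.2941·10^-21| = 7.12·10^-21 J = 0.0445 eV.

0.0445 eV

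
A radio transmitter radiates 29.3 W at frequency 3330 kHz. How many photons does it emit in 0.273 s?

Total energy: E_total = P·t = 29.3 × 0.273 = 7.999 J.
Per-photon energy: E = 2.206e-27 J.
N = E_total / E_photon = 3.63e27.

3.63e27 photons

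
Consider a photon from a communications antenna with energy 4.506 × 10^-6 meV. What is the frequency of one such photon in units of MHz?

1.09 MHz

Convert to SI: E = 4.506 × 10^-6 meV = 7.2194 × 10^-28 J.
The photon relation is f = E/h, giving f = 1.090 × 10^6 Hz.
Converting to MHz: f = 1.090 MHz ≈ 1.09 MHz.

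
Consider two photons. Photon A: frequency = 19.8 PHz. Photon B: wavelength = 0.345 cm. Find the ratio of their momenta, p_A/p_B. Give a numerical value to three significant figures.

p_A = 4.376·10^-26 kg·m/s (from frequency = 19.8 PHz, via p = hf/c).
p_B = 1.921·10^-31 kg·m/s (from wavelength = 0.345 cm, via p = h/λ).
Ratio = 4.376·10^-26 / 1.921·10^-31 = 2.28·10^5.

2.28·10^5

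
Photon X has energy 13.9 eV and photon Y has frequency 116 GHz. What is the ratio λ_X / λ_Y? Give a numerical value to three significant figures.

λ_X = 8.920e-8 m (from energy = 13.9 eV, via λ = hc/E).
λ_Y = 0.002584 m (from frequency = 116 GHz, via λ = c/f).
Ratio = 8.920e-8 / 0.002584 = 3.45e-5.

3.45e-5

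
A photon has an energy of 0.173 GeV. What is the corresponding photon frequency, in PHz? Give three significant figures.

Convert to SI: E = 0.173 GeV = 2.7718e-11 J.
For a photon f = E/h, so f = 4.183e22 Hz.
Converting to PHz: f = 4.183e7 PHz ≈ 4.18e7 PHz.

4.18e7 PHz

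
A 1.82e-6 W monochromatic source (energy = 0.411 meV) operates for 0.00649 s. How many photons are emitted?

Total energy: E_total = P·t = 1.82e-6 × 0.00649 = 1.181e-8 J.
Per-photon energy: E = 6.585e-23 J.
N = E_total / E_photon = 1.79e14.

1.79e14 photons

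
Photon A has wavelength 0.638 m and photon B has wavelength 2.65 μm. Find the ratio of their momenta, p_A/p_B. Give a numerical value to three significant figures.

p_A = 1.039e-33 kg·m/s (from wavelength = 0.638 m, via p = h/λ).
p_B = 2.500e-28 kg·m/s (from wavelength = 2.65 μm, via p = h/λ).
Ratio = 1.039e-33 / 2.500e-28 = 4.15e-6.

4.15e-6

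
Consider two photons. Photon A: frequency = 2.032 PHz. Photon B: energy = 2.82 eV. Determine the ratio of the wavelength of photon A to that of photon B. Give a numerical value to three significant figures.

0.336

λ_A = 1.475e-7 m (from frequency = 2.032 PHz, via λ = c/f).
λ_B = 4.397e-7 m (from energy = 2.82 eV, via λ = hc/E).
Ratio = 1.475e-7 / 4.397e-7 = 0.336.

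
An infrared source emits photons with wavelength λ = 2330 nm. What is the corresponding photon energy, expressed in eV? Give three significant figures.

0.532 eV

Convert to SI: λ = 2330 nm = 2.33·10^-6 m.
Apply E = hc/λ: E = 8.526·10^-20 J.
Converting to eV: E = 0.5321 eV ≈ 0.532 eV.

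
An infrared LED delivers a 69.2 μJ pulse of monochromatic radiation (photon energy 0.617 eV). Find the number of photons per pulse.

7.00e14 photons

Per-photon energy: E = 9.885e-20 J (from energy = 0.617 eV).
N = E_total / E_photon = 6.92e-5 J / 9.885e-20 J = 7.00e14.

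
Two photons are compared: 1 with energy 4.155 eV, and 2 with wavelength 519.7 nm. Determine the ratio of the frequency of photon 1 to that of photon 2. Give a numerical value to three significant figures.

f_1 = 1.005e15 Hz (from energy = 4.155 eV, via f = E/h).
f_2 = 5.769e14 Hz (from wavelength = 519.7 nm, via f = c/λ).
Ratio = 1.005e15 / 5.769e14 = 1.74.

1.74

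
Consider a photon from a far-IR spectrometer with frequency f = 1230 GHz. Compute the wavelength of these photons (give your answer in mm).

0.244 mm

Use c = 2.99792458·10^8 m/s.
Convert to SI: f = 1230 GHz = 1.23·10^12 Hz.
For a photon λ = c/f, so λ = 2.437·10^-4 m.
Converting to mm: λ = 0.2437 mm ≈ 0.244 mm.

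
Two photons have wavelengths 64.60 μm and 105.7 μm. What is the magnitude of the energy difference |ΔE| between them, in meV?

Using E = hc/λ: E₁ = 3.0750e-21 J, E₂ = 1.8793e-21 J.
|ΔE| = |3.0750e-21 − 1.8793e-21| = 1.20e-21 J = 7.46 meV.

7.46 meV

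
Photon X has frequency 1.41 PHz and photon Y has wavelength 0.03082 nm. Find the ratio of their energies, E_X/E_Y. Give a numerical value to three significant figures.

1.45e-4

E_X = 9.343e-19 J (from frequency = 1.41 PHz, via E = hf).
E_Y = 6.445e-15 J (from wavelength = 0.03082 nm, via E = hc/λ).
Ratio = 9.343e-19 / 6.445e-15 = 1.45e-4.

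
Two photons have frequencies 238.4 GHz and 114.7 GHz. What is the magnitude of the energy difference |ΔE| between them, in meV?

Using E = hf: E₁ = 1.5797e-22 J, E₂ = 7.6001e-23 J.
|ΔE| = |1.5797e-22 − 7.6001e-23| = 8.20e-23 J = 0.512 meV.

0.512 meV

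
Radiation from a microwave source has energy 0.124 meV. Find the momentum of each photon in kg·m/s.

Use c = 2.99792458e8 m/s, 1 eV = 1.602176634e-19 J.
First convert: E = 0.124 meV = 1.9867e-23 J.
The photon relation is p = E/c, giving p = 6.627e-32 kg·m/s.
So p ≈ 6.63e-32 kg·m/s.

6.63e-32 kg·m/s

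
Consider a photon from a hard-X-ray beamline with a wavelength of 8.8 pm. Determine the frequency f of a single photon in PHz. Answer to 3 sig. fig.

Convert to SI: λ = 8.8 pm = 8.8 × 10^-12 m.
For a photon f = c/λ, so f = 3.407 × 10^19 Hz.
Converting to PHz: f = 34070 PHz ≈ 3.41 × 10^4 PHz.

3.41 × 10^4 PHz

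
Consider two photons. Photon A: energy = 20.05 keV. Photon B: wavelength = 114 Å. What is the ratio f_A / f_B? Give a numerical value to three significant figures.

f_A = 4.848 × 10^18 Hz (from energy = 20.05 keV, via f = E/h).
f_B = 2.630 × 10^16 Hz (from wavelength = 114 Å, via f = c/λ).
Ratio = 4.848 × 10^18 / 2.630 × 10^16 = 184.

184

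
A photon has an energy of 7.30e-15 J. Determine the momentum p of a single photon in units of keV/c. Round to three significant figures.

Take c = 2.99792458e8 m/s, 1 eV = 1.602176634e-19 J.
For a photon p = E/c, so p = 2.435e-23 kg·m/s.
Converting to keV/c: p = 45.56 keV/c ≈ 45.6 keV/c.

45.6 keV/c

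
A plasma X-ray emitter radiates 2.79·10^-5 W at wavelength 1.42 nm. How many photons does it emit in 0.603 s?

Total energy: E_total = P·t = 2.79·10^-5 × 0.603 = 1.682·10^-5 J.
Per-photon energy: E = 1.399·10^-16 J.
N = E_total / E_photon = 1.20·10^11.

1.20·10^11 photons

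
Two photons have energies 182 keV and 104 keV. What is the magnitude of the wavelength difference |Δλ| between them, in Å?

0.0511 Å

Using λ = hc/E: λ₁ = 6.812 × 10^-12 m, λ₂ = 1.192 × 10^-11 m.
|Δλ| = |6.812 × 10^-12 − 1.192 × 10^-11| = 5.11 × 10^-12 m = 0.0511 Å.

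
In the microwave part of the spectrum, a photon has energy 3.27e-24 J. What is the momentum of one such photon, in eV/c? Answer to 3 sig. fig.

Since p = E/c for a photon, p = 1.091e-32 kg·m/s.
Converting to eV/c: p = 2.041e-5 eV/c ≈ 2.04e-5 eV/c.

2.04e-5 eV/c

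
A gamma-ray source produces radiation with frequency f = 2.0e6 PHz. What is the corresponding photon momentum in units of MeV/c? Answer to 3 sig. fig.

8.27 MeV/c

Use h = 6.62607015e-34 J·s, c = 2.99792458e8 m/s, 1 eV = 1.602176634e-19 J.
In SI units: f = 2.0e6 PHz = 2.0e21 Hz.
For a photon p = hf/c, so p = 4.420e-21 kg·m/s.
Converting to MeV/c: p = 8.271 MeV/c ≈ 8.27 MeV/c.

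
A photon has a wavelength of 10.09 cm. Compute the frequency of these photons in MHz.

2970 MHz

Use c = 2.99792458e8 m/s.
First convert: λ = 10.09 cm = 0.1009 m.
The photon relation is f = c/λ, giving f = 2.971e9 Hz.
Converting to MHz: f = 2971 MHz ≈ 2970 MHz.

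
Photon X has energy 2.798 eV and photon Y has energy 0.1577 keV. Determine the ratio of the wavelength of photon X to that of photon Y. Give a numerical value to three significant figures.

56.4

λ_X = 4.431·10^-7 m (from energy = 2.798 eV, via λ = hc/E).
λ_Y = 7.862·10^-9 m (from energy = 0.1577 keV, via λ = hc/E).
Ratio = 4.431·10^-7 / 7.862·10^-9 = 56.4.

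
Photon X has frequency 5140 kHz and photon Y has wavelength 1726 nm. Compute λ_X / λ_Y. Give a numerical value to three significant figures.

λ_X = 58.33 m (from frequency = 5140 kHz, via λ = c/f).
λ_Y = 1.726e-6 m (from wavelength = 1726 nm, via λ given directly).
Ratio = 58.33 / 1.726e-6 = 3.38e7.

3.38e7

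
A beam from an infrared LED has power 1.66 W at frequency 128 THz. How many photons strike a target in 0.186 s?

3.64·10^18 photons

Total energy: E_total = P·t = 1.66 × 0.186 = 0.3088 J.
Per-photon energy: E = 8.481·10^-20 J.
N = E_total / E_photon = 3.64·10^18.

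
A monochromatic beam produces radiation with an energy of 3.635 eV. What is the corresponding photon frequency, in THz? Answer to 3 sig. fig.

Convert to SI: E = 3.635 eV = 5.8239 × 10^-19 J.
The photon relation is f = E/h, giving f = 8.789 × 10^14 Hz.
Converting to THz: f = 878.9 THz ≈ 879 THz.

879 THz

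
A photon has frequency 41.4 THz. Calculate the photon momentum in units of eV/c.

0.171 eV/c

In SI units: f = 41.4 THz = 4.14 × 10^13 Hz.
For a photon p = hf/c, so p = 9.150 × 10^-29 kg·m/s.
Converting to eV/c: p = 0.1712 eV/c ≈ 0.171 eV/c.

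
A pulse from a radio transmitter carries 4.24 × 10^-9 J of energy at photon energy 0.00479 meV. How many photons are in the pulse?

5.52 × 10^15 photons

Per-photon energy: E = 7.674 × 10^-25 J (from energy = 0.00479 meV).
N = E_total / E_photon = 4.24 × 10^-9 J / 7.674 × 10^-25 J = 5.52 × 10^15.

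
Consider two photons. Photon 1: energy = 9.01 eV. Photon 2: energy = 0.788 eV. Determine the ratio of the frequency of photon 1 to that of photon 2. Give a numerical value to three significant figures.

11.4

f_1 = 2.179 × 10^15 Hz (from energy = 9.01 eV, via f = E/h).
f_2 = 1.905 × 10^14 Hz (from energy = 0.788 eV, via f = E/h).
Ratio = 2.179 × 10^15 / 1.905 × 10^14 = 11.4.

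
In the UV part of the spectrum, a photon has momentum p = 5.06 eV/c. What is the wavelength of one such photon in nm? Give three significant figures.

245 nm

Use h = 6.62607015 × 10^-34 J·s, c = 2.99792458 × 10^8 m/s, 1 eV = 1.602176634 × 10^-19 J.
First convert: p = 5.06 eV/c = 2.7042 × 10^-27 kg·m/s.
Apply λ = h/p: λ = 2.450 × 10^-7 m.
Converting to nm: λ = 245.0 nm ≈ 245 nm.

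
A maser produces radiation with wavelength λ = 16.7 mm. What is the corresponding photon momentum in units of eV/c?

Take h = 6.62607015 × 10^-34 J·s, c = 2.99792458 × 10^8 m/s, 1 eV = 1.602176634 × 10^-19 J.
Convert to SI: λ = 16.7 mm = 0.0167 m.
Since p = h/λ for a photon, p = 3.968 × 10^-32 kg·m/s.
Converting to eV/c: p = 7.424 × 10^-5 eV/c ≈ 7.42 × 10^-5 eV/c.

7.42 × 10^-5 eV/c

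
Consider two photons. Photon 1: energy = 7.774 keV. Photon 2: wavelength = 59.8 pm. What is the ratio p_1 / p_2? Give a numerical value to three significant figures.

0.375

p_1 = 4.155e-24 kg·m/s (from energy = 7.774 keV, via p = E/c).
p_2 = 1.108e-23 kg·m/s (from wavelength = 59.8 pm, via p = h/λ).
Ratio = 4.155e-24 / 1.108e-23 = 0.375.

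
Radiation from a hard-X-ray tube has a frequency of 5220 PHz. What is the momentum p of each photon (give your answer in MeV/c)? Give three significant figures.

Take h = 6.62607015e-34 J·s, c = 2.99792458e8 m/s, 1 eV = 1.602176634e-19 J.
In SI units: f = 5220 PHz = 5.22e18 Hz.
Apply p = hf/c: p = 1.154e-23 kg·m/s.
Converting to MeV/c: p = 0.02159 MeV/c ≈ 0.0216 MeV/c.

0.0216 MeV/c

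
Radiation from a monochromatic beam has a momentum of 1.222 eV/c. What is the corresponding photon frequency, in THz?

Convert to SI: p = 1.222 eV/c = 6.5307 × 10^-28 kg·m/s.
For a photon f = pc/h, so f = 2.955 × 10^14 Hz.
Converting to THz: f = 295.5 THz ≈ 295 THz.

295 THz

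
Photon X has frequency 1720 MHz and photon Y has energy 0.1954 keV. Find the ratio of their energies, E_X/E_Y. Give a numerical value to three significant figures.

3.64e-8

E_X = 1.140e-24 J (from frequency = 1720 MHz, via E = hf).
E_Y = 3.131e-17 J (from energy = 0.1954 keV, via E given directly).
Ratio = 1.140e-24 / 3.131e-17 = 3.64e-8.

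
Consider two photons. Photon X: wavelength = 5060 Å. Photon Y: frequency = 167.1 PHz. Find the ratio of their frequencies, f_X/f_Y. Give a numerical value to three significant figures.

f_X = 5.925 × 10^14 Hz (from wavelength = 5060 Å, via f = c/λ).
f_Y = 1.671 × 10^17 Hz (from frequency = 167.1 PHz, via f given directly).
Ratio = 5.925 × 10^14 / 1.671 × 10^17 = 3.55 × 10^-3.

3.55 × 10^-3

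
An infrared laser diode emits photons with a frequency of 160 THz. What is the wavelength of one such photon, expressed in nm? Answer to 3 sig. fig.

1870 nm

Convert to SI: f = 160 THz = 1.6 × 10^14 Hz.
The photon relation is λ = c/f, giving λ = 1.874 × 10^-6 m.
Converting to nm: λ = 1874 nm ≈ 1870 nm.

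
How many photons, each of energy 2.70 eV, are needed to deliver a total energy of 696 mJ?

1.61 × 10^18 photons

Per-photon energy: E = 4.326 × 10^-19 J (from energy = 2.70 eV).
N = E_total / E_photon = 0.696 J / 4.326 × 10^-19 J = 1.61 × 10^18.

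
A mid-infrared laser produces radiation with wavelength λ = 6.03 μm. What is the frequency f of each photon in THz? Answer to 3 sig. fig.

Convert to SI: λ = 6.03 μm = 6.03e-6 m.
The photon relation is f = c/λ, giving f = 4.972e13 Hz.
Converting to THz: f = 49.72 THz ≈ 49.7 THz.

49.7 THz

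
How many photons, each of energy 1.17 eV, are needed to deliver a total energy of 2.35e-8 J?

Per-photon energy: E = 1.875e-19 J (from energy = 1.17 eV).
N = E_total / E_photon = 2.35e-8 J / 1.875e-19 J = 1.25e11.

1.25e11 photons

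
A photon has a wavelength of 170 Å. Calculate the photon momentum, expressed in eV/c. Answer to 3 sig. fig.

Convert to SI: λ = 170 Å = 1.7 × 10^-8 m.
For a photon p = h/λ, so p = 3.898 × 10^-26 kg·m/s.
Converting to eV/c: p = 72.93 eV/c ≈ 72.9 eV/c.

72.9 eV/c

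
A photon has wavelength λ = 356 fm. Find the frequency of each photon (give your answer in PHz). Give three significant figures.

8.42 × 10^5 PHz

First convert: λ = 356 fm = 3.56 × 10^-13 m.
The photon relation is f = c/λ, giving f = 8.421 × 10^20 Hz.
Converting to PHz: f = 842100 PHz ≈ 8.42 × 10^5 PHz.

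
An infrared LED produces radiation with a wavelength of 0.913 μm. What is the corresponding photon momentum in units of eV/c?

1.36 eV/c

First convert: λ = 0.913 μm = 9.13 × 10^-7 m.
For a photon p = h/λ, so p = 7.257 × 10^-28 kg·m/s.
Converting to eV/c: p = 1.358 eV/c ≈ 1.36 eV/c.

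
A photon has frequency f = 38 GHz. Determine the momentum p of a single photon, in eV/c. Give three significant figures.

Take h = 6.62607015 × 10^-34 J·s, c = 2.99792458 × 10^8 m/s, 1 eV = 1.602176634 × 10^-19 J.
In SI units: f = 38 GHz = 3.8 × 10^10 Hz.
Since p = hf/c for a photon, p = 8.399 × 10^-32 kg·m/s.
Converting to eV/c: p = 1.572 × 10^-4 eV/c ≈ 1.57 × 10^-4 eV/c.

1.57 × 10^-4 eV/c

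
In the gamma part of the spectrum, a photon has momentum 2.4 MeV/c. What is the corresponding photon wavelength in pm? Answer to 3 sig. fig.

Take h = 6.62607015e-34 J·s, c = 2.99792458e8 m/s, 1 eV = 1.602176634e-19 J.
Convert to SI: p = 2.4 MeV/c = 1.2826e-21 kg·m/s.
The photon relation is λ = h/p, giving λ = 5.166e-13 m.
Converting to pm: λ = 0.5166 pm ≈ 0.517 pm.

0.517 pm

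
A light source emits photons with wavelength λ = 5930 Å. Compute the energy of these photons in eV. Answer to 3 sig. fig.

2.09 eV

(h = 6.62607015·10^-34 J·s, c = 2.99792458·10^8 m/s, 1 eV = 1.602176634·10^-19 J.)
First convert: λ = 5930 Å = 5.93·10^-7 m.
The photon relation is E = hc/λ, giving E = 3.350·10^-19 J.
Converting to eV: E = 2.091 eV ≈ 2.09 eV.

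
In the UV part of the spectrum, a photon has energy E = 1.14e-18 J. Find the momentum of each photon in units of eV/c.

Take c = 2.99792458e8 m/s, 1 eV = 1.602176634e-19 J.
Since p = E/c for a photon, p = 3.803e-27 kg·m/s.
Converting to eV/c: p = 7.115 eV/c ≈ 7.12 eV/c.

7.12 eV/c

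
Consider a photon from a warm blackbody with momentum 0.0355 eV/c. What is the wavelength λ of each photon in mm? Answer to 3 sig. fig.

0.0349 mm

Take h = 6.62607015 × 10^-34 J·s, c = 2.99792458 × 10^8 m/s, 1 eV = 1.602176634 × 10^-19 J.
Convert to SI: p = 0.0355 eV/c = 1.8972 × 10^-29 kg·m/s.
The photon relation is λ = h/p, giving λ = 3.493 × 10^-5 m.
Converting to mm: λ = 0.03493 mm ≈ 0.0349 mm.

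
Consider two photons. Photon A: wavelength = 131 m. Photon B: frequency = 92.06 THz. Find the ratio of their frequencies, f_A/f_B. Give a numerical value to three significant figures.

2.49·10^-8

f_A = 2.288·10^6 Hz (from wavelength = 131 m, via f = c/λ).
f_B = 9.206·10^13 Hz (from frequency = 92.06 THz, via f given directly).
Ratio = 2.288·10^6 / 9.206·10^13 = 2.49·10^-8.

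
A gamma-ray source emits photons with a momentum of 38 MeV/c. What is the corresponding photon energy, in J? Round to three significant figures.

6.09 × 10^-12 J

Use c = 2.99792458 × 10^8 m/s, 1 eV = 1.602176634 × 10^-19 J.
First convert: p = 38 MeV/c = 2.0308 × 10^-20 kg·m/s.
The photon relation is E = pc, giving E = 6.088 × 10^-12 J.
So E ≈ 6.09 × 10^-12 J.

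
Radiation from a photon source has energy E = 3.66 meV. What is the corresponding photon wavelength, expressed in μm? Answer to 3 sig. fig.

Use h = 6.62607015 × 10^-34 J·s, c = 2.99792458 × 10^8 m/s, 1 eV = 1.602176634 × 10^-19 J.
In SI units: E = 3.66 meV = 5.8640 × 10^-22 J.
Apply λ = hc/E: λ = 3.388 × 10^-4 m.
Converting to μm: λ = 338.8 μm ≈ 339 μm.

339 μm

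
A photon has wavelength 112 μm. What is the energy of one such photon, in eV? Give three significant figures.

0.0111 eV

Take h = 6.62607015 × 10^-34 J·s, c = 2.99792458 × 10^8 m/s, 1 eV = 1.602176634 × 10^-19 J.
Convert to SI: λ = 112 μm = 1.12 × 10^-4 m.
Apply E = hc/λ: E = 1.774 × 10^-21 J.
Converting to eV: E = 0.01107 eV ≈ 0.0111 eV.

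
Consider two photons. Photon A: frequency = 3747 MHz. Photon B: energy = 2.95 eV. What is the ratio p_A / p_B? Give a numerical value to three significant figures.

5.25e-6

p_A = 8.282e-33 kg·m/s (from frequency = 3747 MHz, via p = hf/c).
p_B = 1.577e-27 kg·m/s (from energy = 2.95 eV, via p = E/c).
Ratio = 8.282e-33 / 1.577e-27 = 5.25e-6.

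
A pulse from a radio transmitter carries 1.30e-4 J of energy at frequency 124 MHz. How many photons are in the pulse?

1.58e21 photons

Per-photon energy: E = 8.216e-26 J (from frequency = 124 MHz).
N = E_total / E_photon = 1.30e-4 J / 8.216e-26 J = 1.58e21.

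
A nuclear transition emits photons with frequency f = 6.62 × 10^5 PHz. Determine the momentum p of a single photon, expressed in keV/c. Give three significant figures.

First convert: f = 6.62 × 10^5 PHz = 6.62 × 10^20 Hz.
The photon relation is p = hf/c, giving p = 1.463 × 10^-21 kg·m/s.
Converting to keV/c: p = 2738 keV/c ≈ 2740 keV/c.

2740 keV/c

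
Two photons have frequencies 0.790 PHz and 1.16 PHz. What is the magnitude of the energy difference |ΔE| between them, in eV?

Using E = hf: E₁ = 5.235 × 10^-19 J, E₂ = 7.686 × 10^-19 J.
|ΔE| = |5.235 × 10^-19 − 7.686 × 10^-19| = 2.45 × 10^-19 J = 1.53 eV.

1.53 eV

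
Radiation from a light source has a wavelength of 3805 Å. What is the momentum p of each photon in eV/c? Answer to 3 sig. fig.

In SI units: λ = 3805 Å = 3.805 × 10^-7 m.
The photon relation is p = h/λ, giving p = 1.741 × 10^-27 kg·m/s.
Converting to eV/c: p = 3.258 eV/c ≈ 3.26 eV/c.

3.26 eV/c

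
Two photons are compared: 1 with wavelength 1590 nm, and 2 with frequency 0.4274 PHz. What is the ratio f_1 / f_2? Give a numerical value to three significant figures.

f_1 = 1.885·10^14 Hz (from wavelength = 1590 nm, via f = c/λ).
f_2 = 4.274·10^14 Hz (from frequency = 0.4274 PHz, via f given directly).
Ratio = 1.885·10^14 / 4.274·10^14 = 0.441.

0.441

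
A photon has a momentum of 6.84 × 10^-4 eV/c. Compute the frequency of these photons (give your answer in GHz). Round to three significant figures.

Use h = 6.62607015 × 10^-34 J·s, c = 2.99792458 × 10^8 m/s, 1 eV = 1.602176634 × 10^-19 J.
Convert to SI: p = 6.84 × 10^-4 eV/c = 3.6555 × 10^-31 kg·m/s.
Apply f = pc/h: f = 1.654 × 10^11 Hz.
Converting to GHz: f = 165.4 GHz ≈ 165 GHz.

165 GHz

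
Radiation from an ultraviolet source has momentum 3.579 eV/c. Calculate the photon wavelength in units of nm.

Take h = 6.62607015e-34 J·s, c = 2.99792458e8 m/s, 1 eV = 1.602176634e-19 J.
First convert: p = 3.579 eV/c = 1.9127e-27 kg·m/s.
The photon relation is λ = h/p, giving λ = 3.464e-7 m.
Converting to nm: λ = 346.4 nm ≈ 346 nm.

346 nm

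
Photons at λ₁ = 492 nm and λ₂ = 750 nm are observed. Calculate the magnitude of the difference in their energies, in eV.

0.867 eV

Using E = hc/λ: E₁ = 4.037 × 10^-19 J, E₂ = 2.649 × 10^-19 J.
|ΔE| = |4.037 × 10^-19 − 2.649 × 10^-19| = 1.39 × 10^-19 J = 0.867 eV.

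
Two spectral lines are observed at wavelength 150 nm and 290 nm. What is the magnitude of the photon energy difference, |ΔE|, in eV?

Using E = hc/λ: E₁ = 1.324 × 10^-18 J, E₂ = 6.850 × 10^-19 J.
|ΔE| = |1.324 × 10^-18 − 6.850 × 10^-19| = 6.39 × 10^-19 J = 3.99 eV.

3.99 eV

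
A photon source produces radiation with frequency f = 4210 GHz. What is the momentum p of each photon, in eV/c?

(h = 6.62607015e-34 J·s, c = 2.99792458e8 m/s, 1 eV = 1.602176634e-19 J.)
In SI units: f = 4210 GHz = 4.21e12 Hz.
For a photon p = hf/c, so p = 9.305e-30 kg·m/s.
Converting to eV/c: p = 0.01741 eV/c ≈ 0.0174 eV/c.

0.0174 eV/c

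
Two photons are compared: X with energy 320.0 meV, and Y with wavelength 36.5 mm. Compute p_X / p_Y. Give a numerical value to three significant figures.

9420

p_X = 1.710 × 10^-28 kg·m/s (from energy = 320.0 meV, via p = E/c).
p_Y = 1.815 × 10^-32 kg·m/s (from wavelength = 36.5 mm, via p = h/λ).
Ratio = 1.710 × 10^-28 / 1.815 × 10^-32 = 9420.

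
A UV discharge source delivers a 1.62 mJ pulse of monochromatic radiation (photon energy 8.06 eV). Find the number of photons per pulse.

1.25 × 10^15 photons

Per-photon energy: E = 1.291 × 10^-18 J (from energy = 8.06 eV).
N = E_total / E_photon = 0.00162 J / 1.291 × 10^-18 J = 1.25 × 10^15.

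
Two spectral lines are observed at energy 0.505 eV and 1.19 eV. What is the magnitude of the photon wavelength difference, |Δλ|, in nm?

Using λ = hc/E: λ₁ = 2.455 × 10^-6 m, λ₂ = 1.042 × 10^-6 m.
|Δλ| = |2.455 × 10^-6 − 1.042 × 10^-6| = 1.41 × 10^-6 m = 1410 nm.

1410 nm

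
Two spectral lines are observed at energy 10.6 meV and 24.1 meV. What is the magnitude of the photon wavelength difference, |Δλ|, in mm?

Using λ = hc/E: λ₁ = 1.170·10^-4 m, λ₂ = 5.145·10^-5 m.
|Δλ| = |1.170·10^-4 − 5.145·10^-5| = 6.55·10^-5 m = 0.0655 mm.

0.0655 mm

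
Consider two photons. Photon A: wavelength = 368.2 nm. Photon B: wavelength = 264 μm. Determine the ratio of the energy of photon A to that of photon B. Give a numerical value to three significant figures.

E_A = 5.395e-19 J (from wavelength = 368.2 nm, via E = hc/λ).
E_B = 7.524e-22 J (from wavelength = 264 μm, via E = hc/λ).
Ratio = 5.395e-19 / 7.524e-22 = 717.

717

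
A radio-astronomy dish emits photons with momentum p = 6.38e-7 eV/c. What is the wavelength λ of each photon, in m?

1.94 m

In SI units: p = 6.38e-7 eV/c = 3.4097e-34 kg·m/s.
For a photon λ = h/p, so λ = 1.943 m.
So λ ≈ 1.94 m.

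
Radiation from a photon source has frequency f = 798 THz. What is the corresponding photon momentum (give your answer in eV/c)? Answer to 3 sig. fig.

3.30 eV/c

In SI units: f = 798 THz = 7.98e14 Hz.
Since p = hf/c for a photon, p = 1.764e-27 kg·m/s.
Converting to eV/c: p = 3.300 eV/c ≈ 3.30 eV/c.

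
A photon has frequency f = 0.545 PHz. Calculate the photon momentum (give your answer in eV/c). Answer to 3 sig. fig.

2.25 eV/c

First convert: f = 0.545 PHz = 5.45 × 10^14 Hz.
Apply p = hf/c: p = 1.205 × 10^-27 kg·m/s.
Converting to eV/c: p = 2.254 eV/c ≈ 2.25 eV/c.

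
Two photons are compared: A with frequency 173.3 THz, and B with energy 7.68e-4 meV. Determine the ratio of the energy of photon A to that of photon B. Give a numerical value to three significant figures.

9.33e5

E_A = 1.148e-19 J (from frequency = 173.3 THz, via E = hf).
E_B = 1.230e-25 J (from energy = 7.68e-4 meV, via E given directly).
Ratio = 1.148e-19 / 1.230e-25 = 9.33e5.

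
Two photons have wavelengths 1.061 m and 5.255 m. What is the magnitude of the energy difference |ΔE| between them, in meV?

Using E = hc/λ: E₁ = 1.8722e-25 J, E₂ = 3.7801e-26 J.
|ΔE| = |1.8722e-25 − 3.7801e-26| = 1.49e-25 J = 9.33e-4 meV.

9.33e-4 meV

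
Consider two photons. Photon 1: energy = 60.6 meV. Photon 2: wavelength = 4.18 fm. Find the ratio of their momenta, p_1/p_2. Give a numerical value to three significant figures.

p_1 = 3.239 × 10^-29 kg·m/s (from energy = 60.6 meV, via p = E/c).
p_2 = 1.585 × 10^-19 kg·m/s (from wavelength = 4.18 fm, via p = h/λ).
Ratio = 3.239 × 10^-29 / 1.585 × 10^-19 = 2.04 × 10^-10.

2.04 × 10^-10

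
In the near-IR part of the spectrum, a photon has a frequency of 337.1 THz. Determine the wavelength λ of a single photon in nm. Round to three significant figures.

Convert to SI: f = 337.1 THz = 3.371e14 Hz.
For a photon λ = c/f, so λ = 8.893e-7 m.
Converting to nm: λ = 889.3 nm ≈ 889 nm.

889 nm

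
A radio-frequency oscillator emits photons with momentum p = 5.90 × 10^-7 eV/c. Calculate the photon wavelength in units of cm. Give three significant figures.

Use h = 6.62607015 × 10^-34 J·s, c = 2.99792458 × 10^8 m/s, 1 eV = 1.602176634 × 10^-19 J.
In SI units: p = 5.90 × 10^-7 eV/c = 3.1531 × 10^-34 kg·m/s.
For a photon λ = h/p, so λ = 2.101 m.
Converting to cm: λ = 210.1 cm ≈ 210 cm.

210 cm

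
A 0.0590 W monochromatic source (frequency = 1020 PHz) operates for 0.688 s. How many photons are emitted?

Total energy: E_total = P·t = 0.0590 × 0.688 = 0.04059 J.
Per-photon energy: E = 6.759 × 10^-16 J.
N = E_total / E_photon = 6.01 × 10^13.

6.01 × 10^13 photons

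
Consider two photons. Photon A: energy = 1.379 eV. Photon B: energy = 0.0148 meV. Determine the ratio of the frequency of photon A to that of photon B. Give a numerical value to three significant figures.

f_A = 3.334 × 10^14 Hz (from energy = 1.379 eV, via f = E/h).
f_B = 3.579 × 10^9 Hz (from energy = 0.0148 meV, via f = E/h).
Ratio = 3.334 × 10^14 / 3.579 × 10^9 = 9.32 × 10^4.

9.32 × 10^4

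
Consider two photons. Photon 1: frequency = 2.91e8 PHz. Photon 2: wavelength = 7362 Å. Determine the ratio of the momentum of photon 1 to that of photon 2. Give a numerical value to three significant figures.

p_1 = 6.432e-19 kg·m/s (from frequency = 2.91e8 PHz, via p = hf/c).
p_2 = 9.000e-28 kg·m/s (from wavelength = 7362 Å, via p = h/λ).
Ratio = 6.432e-19 / 9.000e-28 = 7.15e8.

7.15e8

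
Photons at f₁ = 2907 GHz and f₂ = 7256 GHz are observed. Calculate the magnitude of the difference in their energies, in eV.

0.0180 eV

Using E = hf: E₁ = 1.9262·10^-21 J, E₂ = 4.8079·10^-21 J.
|ΔE| = |1.9262·10^-21 − 4.8079·10^-21| = 2.88·10^-21 J = 0.0180 eV.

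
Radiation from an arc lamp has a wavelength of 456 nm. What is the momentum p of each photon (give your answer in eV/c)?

2.72 eV/c

First convert: λ = 456 nm = 4.56e-7 m.
Apply p = h/λ: p = 1.453e-27 kg·m/s.
Converting to eV/c: p = 2.719 eV/c ≈ 2.72 eV/c.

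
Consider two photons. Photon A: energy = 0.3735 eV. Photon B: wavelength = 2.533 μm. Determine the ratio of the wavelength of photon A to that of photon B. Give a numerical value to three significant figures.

λ_A = 3.320 × 10^-6 m (from energy = 0.3735 eV, via λ = hc/E).
λ_B = 2.533 × 10^-6 m (from wavelength = 2.533 μm, via λ given directly).
Ratio = 3.320 × 10^-6 / 2.533 × 10^-6 = 1.31.

1.31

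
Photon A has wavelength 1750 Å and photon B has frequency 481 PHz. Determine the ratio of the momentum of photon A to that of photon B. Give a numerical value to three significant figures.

3.56·10^-3

p_A = 3.786·10^-27 kg·m/s (from wavelength = 1750 Å, via p = h/λ).
p_B = 1.063·10^-24 kg·m/s (from frequency = 481 PHz, via p = hf/c).
Ratio = 3.786·10^-27 / 1.063·10^-24 = 3.56·10^-3.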